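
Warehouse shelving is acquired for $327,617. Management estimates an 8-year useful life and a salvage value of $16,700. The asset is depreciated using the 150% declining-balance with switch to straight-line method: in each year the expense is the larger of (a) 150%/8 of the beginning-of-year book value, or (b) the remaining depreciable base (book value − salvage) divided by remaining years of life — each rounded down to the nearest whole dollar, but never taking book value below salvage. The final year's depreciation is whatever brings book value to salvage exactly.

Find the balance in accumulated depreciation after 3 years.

Depreciable base = $327,617 − $16,700 = $310,917.
Year 1: DB = ⌊$327,617 × 150%/8⌋ = $61,428; SL = ⌊$310,917/8⌋ = $38,864 → take DB $61,428. Book value $266,189.
Year 2: DB = ⌊$266,189 × 150%/8⌋ = $49,910; SL = ⌊$249,489/7⌋ = $35,641 → take DB $49,910. Book value $216,279.
Year 3: DB = ⌊$216,279 × 150%/8⌋ = $40,552; SL = ⌊$199,579/6⌋ = $33,263 → take DB $40,552. Book value $175,727.
Accumulated through year 3 = $327,617 − $175,727 = $151,890.

$151,890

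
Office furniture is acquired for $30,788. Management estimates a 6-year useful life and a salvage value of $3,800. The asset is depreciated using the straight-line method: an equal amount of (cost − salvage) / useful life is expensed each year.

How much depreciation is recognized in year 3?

$4,498

Depreciable base = $30,788 − $3,800 = $26,988.
Annual expense = $26,988 / 6 = $4,498.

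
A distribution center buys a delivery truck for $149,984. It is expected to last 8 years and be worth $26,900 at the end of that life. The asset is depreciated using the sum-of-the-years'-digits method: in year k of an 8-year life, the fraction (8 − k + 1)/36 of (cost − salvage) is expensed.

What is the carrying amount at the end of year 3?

Depreciable base = $149,984 − $26,900 = $123,084.
Sum of the years' digits = 8+7+6+5+4+3+2+1 = 36.
Year 1: $123,084 × 8/36 = $27,352. Book value $122,632.
Year 2: $123,084 × 7/36 = $23,933. Book value $98,699.
Year 3: $123,084 × 6/36 = $20,514. Book value $78,185.

$78,185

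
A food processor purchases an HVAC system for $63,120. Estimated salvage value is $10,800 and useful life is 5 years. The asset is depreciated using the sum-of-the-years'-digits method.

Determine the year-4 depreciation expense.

Depreciable base = $63,120 − $10,800 = $52,320.
Sum of the years' digits = 5+4+3+2+1 = 15.
Year 1: $52,320 × 5/15 = $17,440. Book value $45,680.
Year 2: $52,320 × 4/15 = $13,952. Book value $31,728.
Year 3: $52,320 × 3/15 = $10,464. Book value $21,264.
Year 4: $52,320 × 2/15 = $6,976. Book value $14,288.

$6,976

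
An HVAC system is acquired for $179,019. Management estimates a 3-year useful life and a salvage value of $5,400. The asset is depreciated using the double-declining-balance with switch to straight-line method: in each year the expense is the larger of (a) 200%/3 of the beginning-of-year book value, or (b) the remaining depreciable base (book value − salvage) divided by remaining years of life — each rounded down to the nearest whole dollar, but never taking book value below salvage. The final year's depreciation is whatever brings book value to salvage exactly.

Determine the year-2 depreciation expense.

$39,782

Depreciable base = $179,019 − $5,400 = $173,619.
Year 1: DB = ⌊$179,019 × 200%/3⌋ = $119,346; SL = ⌊$173,619/3⌋ = $57,873 → take DB $119,346. Book value $59,673.
Year 2: DB = ⌊$59,673 × 200%/3⌋ = $39,782; SL = ⌊$54,273/2⌋ = $27,136 → take DB $39,782. Book value $19,891.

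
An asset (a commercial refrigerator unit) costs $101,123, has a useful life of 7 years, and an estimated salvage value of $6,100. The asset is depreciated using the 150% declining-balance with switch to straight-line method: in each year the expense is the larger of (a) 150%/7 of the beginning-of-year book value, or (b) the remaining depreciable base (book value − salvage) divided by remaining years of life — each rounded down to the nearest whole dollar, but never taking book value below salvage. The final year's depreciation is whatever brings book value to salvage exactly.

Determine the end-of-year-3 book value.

$49,052

Depreciable base = $101,123 − $6,100 = $95,023.
Year 1: DB = ⌊$101,123 × 150%/7⌋ = $21,669; SL = ⌊$95,023/7⌋ = $13,574 → take DB $21,669. Book value $79,454.
Year 2: DB = ⌊$79,454 × 150%/7⌋ = $17,025; SL = ⌊$73,354/6⌋ = $12,225 → take DB $17,025. Book value $62,429.
Year 3: DB = ⌊$62,429 × 150%/7⌋ = $13,377; SL = ⌊$56,329/5⌋ = $11,265 → take DB $13,377. Book value $49,052.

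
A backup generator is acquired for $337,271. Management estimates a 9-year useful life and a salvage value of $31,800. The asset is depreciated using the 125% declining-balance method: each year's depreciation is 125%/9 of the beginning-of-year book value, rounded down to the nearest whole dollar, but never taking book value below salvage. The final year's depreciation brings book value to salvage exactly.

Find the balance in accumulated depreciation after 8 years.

Depreciable base = $337,271 − $31,800 = $305,471.
Year 1: ⌊$337,271 × 125%/9⌋ = $46,843. Book value $290,428.
Year 2: ⌊$290,428 × 125%/9⌋ = $40,337. Book value $250,091.
Year 3: ⌊$250,091 × 125%/9⌋ = $34,734. Book value $215,357.
Year 4: ⌊$215,357 × 125%/9⌋ = $29,910. Book value $185,447.
Year 5: ⌊$185,447 × 125%/9⌋ = $25,756. Book value $159,691.
Year 6: ⌊$159,691 × 125%/9⌋ = $22,179. Book value $137,512.
Year 7: ⌊$137,512 × 125%/9⌋ = $19,098. Book value $118,414.
Year 8: ⌊$118,414 × 125%/9⌋ = $16,446. Book value $101,968.
Accumulated through year 8 = $337,271 − $101,968 = $235,303.

$235,303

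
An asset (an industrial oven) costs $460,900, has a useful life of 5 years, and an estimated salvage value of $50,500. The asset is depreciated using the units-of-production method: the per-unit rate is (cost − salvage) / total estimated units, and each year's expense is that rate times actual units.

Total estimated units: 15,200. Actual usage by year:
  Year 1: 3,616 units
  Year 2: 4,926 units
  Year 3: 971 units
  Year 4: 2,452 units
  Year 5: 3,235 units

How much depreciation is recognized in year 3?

$26,217

Depreciable base = $460,900 − $50,500 = $410,400.
Rate = $410,400 / 15,200 units = $27 per unit.
Year 1: 3,616 × $27 = $97,632. Book value $363,268.
Year 2: 4,926 × $27 = $133,002. Book value $230,266.
Year 3: 971 × $27 = $26,217. Book value $204,049.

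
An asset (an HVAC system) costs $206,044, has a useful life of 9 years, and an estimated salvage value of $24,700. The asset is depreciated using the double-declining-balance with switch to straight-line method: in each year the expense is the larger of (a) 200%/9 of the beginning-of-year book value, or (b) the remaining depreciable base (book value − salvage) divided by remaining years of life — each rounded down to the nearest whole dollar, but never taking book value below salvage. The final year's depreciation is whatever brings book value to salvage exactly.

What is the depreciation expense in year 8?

$7,884

Depreciable base = $206,044 − $24,700 = $181,344.
Year 1: DB = ⌊$206,044 × 200%/9⌋ = $45,787; SL = ⌊$181,344/9⌋ = $20,149 → take DB $45,787. Book value $160,257.
Year 2: DB = ⌊$160,257 × 200%/9⌋ = $35,612; SL = ⌊$135,557/8⌋ = $16,944 → take DB $35,612. Book value $124,645.
Year 3: DB = ⌊$124,645 × 200%/9⌋ = $27,698; SL = ⌊$99,945/7⌋ = $14,277 → take DB $27,698. Book value $96,947.
Year 4: DB = ⌊$96,947 × 200%/9⌋ = $21,543; SL = ⌊$72,247/6⌋ = $12,041 → take DB $21,543. Book value $75,404.
Year 5: DB = ⌊$75,404 × 200%/9⌋ = $16,756; SL = ⌊$50,704/5⌋ = $10,140 → take DB $16,756. Book value $58,648.
Year 6: DB = ⌊$58,648 × 200%/9⌋ = $13,032; SL = ⌊$33,948/4⌋ = $8,487 → take DB $13,032. Book value $45,616.
Year 7: DB = ⌊$45,616 × 200%/9⌋ = $10,136; SL = ⌊$20,916/3⌋ = $6,972 → take DB $10,136. Book value $35,480.
Year 8: DB = ⌊$35,480 × 200%/9⌋ = $7,884; SL = ⌊$10,780/2⌋ = $5,390 → take DB $7,884. Book value $27,596.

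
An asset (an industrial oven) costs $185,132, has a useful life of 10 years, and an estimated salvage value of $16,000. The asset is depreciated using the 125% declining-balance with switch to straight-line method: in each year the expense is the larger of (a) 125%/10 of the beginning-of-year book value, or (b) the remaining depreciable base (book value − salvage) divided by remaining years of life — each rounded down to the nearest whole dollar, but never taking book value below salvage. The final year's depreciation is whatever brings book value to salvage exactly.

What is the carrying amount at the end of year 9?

Depreciable base = $185,132 − $16,000 = $169,132.
Year 1: DB = ⌊$185,132 × 125%/10⌋ = $23,141; SL = ⌊$169,132/10⌋ = $16,913 → take DB $23,141. Book value $161,991.
Year 2: DB = ⌊$161,991 × 125%/10⌋ = $20,248; SL = ⌊$145,991/9⌋ = $16,221 → take DB $20,248. Book value $141,743.
Year 3: DB = ⌊$141,743 × 125%/10⌋ = $17,717; SL = ⌊$125,743/8⌋ = $15,717 → take DB $17,717. Book value $124,026.
Year 4: DB = ⌊$124,026 × 125%/10⌋ = $15,503; SL = ⌊$108,026/7⌋ = $15,432 → take DB $15,503. Book value $108,523.
Year 5: DB = ⌊$108,523 × 125%/10⌋ = $13,565; SL = ⌊$92,523/6⌋ = $15,420 → take SL $15,420. Book value $93,103.
Year 6: DB = ⌊$93,103 × 125%/10⌋ = $11,637; SL = ⌊$77,103/5⌋ = $15,420 → take SL $15,420. Book value $77,683.
Year 7: DB = ⌊$77,683 × 125%/10⌋ = $9,710; SL = ⌊$61,683/4⌋ = $15,420 → take SL $15,420. Book value $62,263.
Year 8: DB = ⌊$62,263 × 125%/10⌋ = $7,782; SL = ⌊$46,263/3⌋ = $15,421 → take SL $15,421. Book value $46,842.
Year 9: DB = ⌊$46,842 × 125%/10⌋ = $5,855; SL = ⌊$30,842/2⌋ = $15,421 → take SL $15,421. Book value $31,421.

$31,421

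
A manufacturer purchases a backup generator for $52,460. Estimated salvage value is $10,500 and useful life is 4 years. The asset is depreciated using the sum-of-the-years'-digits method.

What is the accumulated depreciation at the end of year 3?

$37,764

Depreciable base = $52,460 − $10,500 = $41,960.
Sum of the years' digits = 4+3+2+1 = 10.
Year 1: $41,960 × 4/10 = $16,784. Book value $35,676.
Year 2: $41,960 × 3/10 = $12,588. Book value $23,088.
Year 3: $41,960 × 2/10 = $8,392. Book value $14,696.
Accumulated through year 3 = $52,460 − $14,696 = $37,764.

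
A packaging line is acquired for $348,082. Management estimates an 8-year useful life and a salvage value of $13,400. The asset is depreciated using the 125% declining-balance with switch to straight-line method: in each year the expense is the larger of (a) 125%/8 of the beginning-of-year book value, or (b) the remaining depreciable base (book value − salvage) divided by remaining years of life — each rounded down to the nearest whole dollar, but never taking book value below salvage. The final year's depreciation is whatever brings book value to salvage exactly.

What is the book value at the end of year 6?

Depreciable base = $348,082 − $13,400 = $334,682.
Year 1: DB = ⌊$348,082 × 125%/8⌋ = $54,387; SL = ⌊$334,682/8⌋ = $41,835 → take DB $54,387. Book value $293,695.
Year 2: DB = ⌊$293,695 × 125%/8⌋ = $45,889; SL = ⌊$280,295/7⌋ = $40,042 → take DB $45,889. Book value $247,806.
Year 3: DB = ⌊$247,806 × 125%/8⌋ = $38,719; SL = ⌊$234,406/6⌋ = $39,067 → take SL $39,067. Book value $208,739.
Year 4: DB = ⌊$208,739 × 125%/8⌋ = $32,615; SL = ⌊$195,339/5⌋ = $39,067 → take SL $39,067. Book value $169,672.
Year 5: DB = ⌊$169,672 × 125%/8⌋ = $26,511; SL = ⌊$156,272/4⌋ = $39,068 → take SL $39,068. Book value $130,604.
Year 6: DB = ⌊$130,604 × 125%/8⌋ = $20,406; SL = ⌊$117,204/3⌋ = $39,068 → take SL $39,068. Book value $91,536.

$91,536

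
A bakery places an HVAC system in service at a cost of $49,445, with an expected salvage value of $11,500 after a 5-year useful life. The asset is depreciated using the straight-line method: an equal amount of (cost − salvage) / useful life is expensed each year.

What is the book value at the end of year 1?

Depreciable base = $49,445 − $11,500 = $37,945.
Annual expense = $37,945 / 5 = $7,589.
End of year 1: book value $41,856.

$41,856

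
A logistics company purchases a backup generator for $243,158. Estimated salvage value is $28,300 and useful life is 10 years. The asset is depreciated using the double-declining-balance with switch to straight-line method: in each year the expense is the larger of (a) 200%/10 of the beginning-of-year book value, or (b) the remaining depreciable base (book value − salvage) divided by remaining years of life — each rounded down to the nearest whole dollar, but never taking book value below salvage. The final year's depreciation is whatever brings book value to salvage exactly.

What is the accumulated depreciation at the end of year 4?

$143,559

Depreciable base = $243,158 − $28,300 = $214,858.
Year 1: DB = ⌊$243,158 × 200%/10⌋ = $48,631; SL = ⌊$214,858/10⌋ = $21,485 → take DB $48,631. Book value $194,527.
Year 2: DB = ⌊$194,527 × 200%/10⌋ = $38,905; SL = ⌊$166,227/9⌋ = $18,469 → take DB $38,905. Book value $155,622.
Year 3: DB = ⌊$155,622 × 200%/10⌋ = $31,124; SL = ⌊$127,322/8⌋ = $15,915 → take DB $31,124. Book value $124,498.
Year 4: DB = ⌊$124,498 × 200%/10⌋ = $24,899; SL = ⌊$96,198/7⌋ = $13,742 → take DB $24,899. Book value $99,599.
Accumulated through year 4 = $243,158 − $99,599 = $143,559.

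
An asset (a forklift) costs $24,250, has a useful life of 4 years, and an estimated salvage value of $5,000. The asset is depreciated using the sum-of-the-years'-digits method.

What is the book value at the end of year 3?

Depreciable base = $24,250 − $5,000 = $19,250.
Sum of the years' digits = 4+3+2+1 = 10.
Year 1: $19,250 × 4/10 = $7,700. Book value $16,550.
Year 2: $19,250 × 3/10 = $5,775. Book value $10,775.
Year 3: $19,250 × 2/10 = $3,850. Book value $6,925.

$6,925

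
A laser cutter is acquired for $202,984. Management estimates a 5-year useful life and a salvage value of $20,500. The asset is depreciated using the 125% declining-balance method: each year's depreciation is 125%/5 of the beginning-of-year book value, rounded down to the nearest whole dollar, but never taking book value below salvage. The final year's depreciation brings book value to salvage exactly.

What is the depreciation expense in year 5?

Depreciable base = $202,984 − $20,500 = $182,484.
Year 1: ⌊$202,984 × 125%/5⌋ = $50,746. Book value $152,238.
Year 2: ⌊$152,238 × 125%/5⌋ = $38,059. Book value $114,179.
Year 3: ⌊$114,179 × 125%/5⌋ = $28,544. Book value $85,635.
Year 4: ⌊$85,635 × 125%/5⌋ = $21,408. Book value $64,227.
Year 5 (final): $64,227 − $20,500 = $43,727. Book value $20,500.

$43,727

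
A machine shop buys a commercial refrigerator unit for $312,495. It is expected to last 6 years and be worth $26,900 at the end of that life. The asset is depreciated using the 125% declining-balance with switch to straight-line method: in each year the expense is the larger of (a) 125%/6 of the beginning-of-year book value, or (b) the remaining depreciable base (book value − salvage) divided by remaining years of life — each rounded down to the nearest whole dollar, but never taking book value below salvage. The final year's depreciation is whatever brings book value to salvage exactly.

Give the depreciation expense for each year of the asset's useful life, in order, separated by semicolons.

$65,103; $51,540; $42,238; $42,238; $42,238; $42,238

Depreciable base = $312,495 − $26,900 = $285,595.
Year 1: DB = ⌊$312,495 × 125%/6⌋ = $65,103; SL = ⌊$285,595/6⌋ = $47,599 → take DB $65,103. Book value $247,392.
Year 2: DB = ⌊$247,392 × 125%/6⌋ = $51,540; SL = ⌊$220,492/5⌋ = $44,098 → take DB $51,540. Book value $195,852.
Year 3: DB = ⌊$195,852 × 125%/6⌋ = $40,802; SL = ⌊$168,952/4⌋ = $42,238 → take SL $42,238. Book value $153,614.
Year 4: DB = ⌊$153,614 × 125%/6⌋ = $32,002; SL = ⌊$126,714/3⌋ = $42,238 → take SL $42,238. Book value $111,376.
Year 5: DB = ⌊$111,376 × 125%/6⌋ = $23,203; SL = ⌊$84,476/2⌋ = $42,238 → take SL $42,238. Book value $69,138.
Year 6 (final): $69,138 − $26,900 = $42,238. Book value $26,900.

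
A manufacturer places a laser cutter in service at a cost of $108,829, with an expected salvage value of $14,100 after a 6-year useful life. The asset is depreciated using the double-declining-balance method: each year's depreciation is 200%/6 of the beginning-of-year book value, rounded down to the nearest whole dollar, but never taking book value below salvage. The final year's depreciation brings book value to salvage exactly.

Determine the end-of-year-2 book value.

$48,369

Depreciable base = $108,829 − $14,100 = $94,729.
Year 1: ⌊$108,829 × 200%/6⌋ = $36,276. Book value $72,553.
Year 2: ⌊$72,553 × 200%/6⌋ = $24,184. Book value $48,369.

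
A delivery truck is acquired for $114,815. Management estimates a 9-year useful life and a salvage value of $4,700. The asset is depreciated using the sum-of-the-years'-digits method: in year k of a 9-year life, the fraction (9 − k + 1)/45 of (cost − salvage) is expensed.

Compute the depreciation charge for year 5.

$12,235

Depreciable base = $114,815 − $4,700 = $110,115.
Sum of the years' digits = 9+8+7+6+5+4+3+2+1 = 45.
Year 1: $110,115 × 9/45 = $22,023. Book value $92,792.
Year 2: $110,115 × 8/45 = $19,576. Book value $73,216.
Year 3: $110,115 × 7/45 = $17,129. Book value $56,087.
Year 4: $110,115 × 6/45 = $14,682. Book value $41,405.
Year 5: $110,115 × 5/45 = $12,235. Book value $29,170.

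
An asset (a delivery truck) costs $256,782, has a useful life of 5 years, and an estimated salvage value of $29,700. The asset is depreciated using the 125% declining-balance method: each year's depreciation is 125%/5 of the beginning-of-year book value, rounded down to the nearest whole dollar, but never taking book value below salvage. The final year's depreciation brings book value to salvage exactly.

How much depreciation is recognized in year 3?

Depreciable base = $256,782 − $29,700 = $227,082.
Year 1: ⌊$256,782 × 125%/5⌋ = $64,195. Book value $192,587.
Year 2: ⌊$192,587 × 125%/5⌋ = $48,146. Book value $144,441.
Year 3: ⌊$144,441 × 125%/5⌋ = $36,110. Book value $108,331.

$36,110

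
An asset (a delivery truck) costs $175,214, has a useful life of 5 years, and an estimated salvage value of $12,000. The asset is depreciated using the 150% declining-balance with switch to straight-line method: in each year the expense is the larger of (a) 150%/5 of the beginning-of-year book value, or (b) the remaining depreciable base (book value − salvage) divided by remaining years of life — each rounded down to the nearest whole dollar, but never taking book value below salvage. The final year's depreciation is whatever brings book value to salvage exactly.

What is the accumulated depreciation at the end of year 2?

Depreciable base = $175,214 − $12,000 = $163,214.
Year 1: DB = ⌊$175,214 × 150%/5⌋ = $52,564; SL = ⌊$163,214/5⌋ = $32,642 → take DB $52,564. Book value $122,650.
Year 2: DB = ⌊$122,650 × 150%/5⌋ = $36,795; SL = ⌊$110,650/4⌋ = $27,662 → take DB $36,795. Book value $85,855.
Accumulated through year 2 = $175,214 − $85,855 = $89,359.

$89,359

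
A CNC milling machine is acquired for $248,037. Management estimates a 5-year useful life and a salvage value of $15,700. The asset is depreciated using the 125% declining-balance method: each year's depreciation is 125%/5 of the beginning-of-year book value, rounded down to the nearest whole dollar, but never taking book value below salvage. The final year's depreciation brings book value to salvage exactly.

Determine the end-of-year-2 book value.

$139,521

Depreciable base = $248,037 − $15,700 = $232,337.
Year 1: ⌊$248,037 × 125%/5⌋ = $62,009. Book value $186,028.
Year 2: ⌊$186,028 × 125%/5⌋ = $46,507. Book value $139,521.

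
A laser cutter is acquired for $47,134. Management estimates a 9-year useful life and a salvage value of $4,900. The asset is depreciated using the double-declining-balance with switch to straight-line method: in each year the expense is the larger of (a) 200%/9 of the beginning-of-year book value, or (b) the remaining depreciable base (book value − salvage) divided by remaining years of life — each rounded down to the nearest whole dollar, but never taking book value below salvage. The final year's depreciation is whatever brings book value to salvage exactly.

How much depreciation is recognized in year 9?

Depreciable base = $47,134 − $4,900 = $42,234.
Year 1: DB = ⌊$47,134 × 200%/9⌋ = $10,474; SL = ⌊$42,234/9⌋ = $4,692 → take DB $10,474. Book value $36,660.
Year 2: DB = ⌊$36,660 × 200%/9⌋ = $8,146; SL = ⌊$31,760/8⌋ = $3,970 → take DB $8,146. Book value $28,514.
Year 3: DB = ⌊$28,514 × 200%/9⌋ = $6,336; SL = ⌊$23,614/7⌋ = $3,373 → take DB $6,336. Book value $22,178.
Year 4: DB = ⌊$22,178 × 200%/9⌋ = $4,928; SL = ⌊$17,278/6⌋ = $2,879 → take DB $4,928. Book value $17,250.
Year 5: DB = ⌊$17,250 × 200%/9⌋ = $3,833; SL = ⌊$12,350/5⌋ = $2,470 → take DB $3,833. Book value $13,417.
Year 6: DB = ⌊$13,417 × 200%/9⌋ = $2,981; SL = ⌊$8,517/4⌋ = $2,129 → take DB $2,981. Book value $10,436.
Year 7: DB = ⌊$10,436 × 200%/9⌋ = $2,319; SL = ⌊$5,536/3⌋ = $1,845 → take DB $2,319. Book value $8,117.
Year 8: DB = ⌊$8,117 × 200%/9⌋ = $1,803; SL = ⌊$3,217/2⌋ = $1,608 → take DB $1,803. Book value $6,314.
Year 9 (final): $6,314 − $4,900 = $1,414. Book value $4,900.

$1,414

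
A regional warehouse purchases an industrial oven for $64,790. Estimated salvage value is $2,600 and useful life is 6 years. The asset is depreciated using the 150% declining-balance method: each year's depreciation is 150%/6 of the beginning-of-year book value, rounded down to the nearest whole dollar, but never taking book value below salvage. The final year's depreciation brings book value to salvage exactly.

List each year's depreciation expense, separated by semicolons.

$16,197; $12,148; $9,111; $6,833; $5,125; $12,776

Depreciable base = $64,790 − $2,600 = $62,190.
Year 1: ⌊$64,790 × 150%/6⌋ = $16,197. Book value $48,593.
Year 2: ⌊$48,593 × 150%/6⌋ = $12,148. Book value $36,445.
Year 3: ⌊$36,445 × 150%/6⌋ = $9,111. Book value $27,334.
Year 4: ⌊$27,334 × 150%/6⌋ = $6,833. Book value $20,501.
Year 5: ⌊$20,501 × 150%/6⌋ = $5,125. Book value $15,376.
Year 6 (final): $15,376 − $2,600 = $12,776. Book value $2,600.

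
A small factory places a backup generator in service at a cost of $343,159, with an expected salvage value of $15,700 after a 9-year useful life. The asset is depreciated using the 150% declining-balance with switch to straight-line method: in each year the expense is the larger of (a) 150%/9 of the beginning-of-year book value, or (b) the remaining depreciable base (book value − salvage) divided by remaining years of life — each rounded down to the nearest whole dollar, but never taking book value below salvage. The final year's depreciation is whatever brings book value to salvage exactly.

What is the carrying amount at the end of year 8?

$45,658

Depreciable base = $343,159 − $15,700 = $327,459.
Year 1: DB = ⌊$343,159 × 150%/9⌋ = $57,193; SL = ⌊$327,459/9⌋ = $36,384 → take DB $57,193. Book value $285,966.
Year 2: DB = ⌊$285,966 × 150%/9⌋ = $47,661; SL = ⌊$270,266/8⌋ = $33,783 → take DB $47,661. Book value $238,305.
Year 3: DB = ⌊$238,305 × 150%/9⌋ = $39,717; SL = ⌊$222,605/7⌋ = $31,800 → take DB $39,717. Book value $198,588.
Year 4: DB = ⌊$198,588 × 150%/9⌋ = $33,098; SL = ⌊$182,888/6⌋ = $30,481 → take DB $33,098. Book value $165,490.
Year 5: DB = ⌊$165,490 × 150%/9⌋ = $27,581; SL = ⌊$149,790/5⌋ = $29,958 → take SL $29,958. Book value $135,532.
Year 6: DB = ⌊$135,532 × 150%/9⌋ = $22,588; SL = ⌊$119,832/4⌋ = $29,958 → take SL $29,958. Book value $105,574.
Year 7: DB = ⌊$105,574 × 150%/9⌋ = $17,595; SL = ⌊$89,874/3⌋ = $29,958 → take SL $29,958. Book value $75,616.
Year 8: DB = ⌊$75,616 × 150%/9⌋ = $12,602; SL = ⌊$59,916/2⌋ = $29,958 → take SL $29,958. Book value $45,658.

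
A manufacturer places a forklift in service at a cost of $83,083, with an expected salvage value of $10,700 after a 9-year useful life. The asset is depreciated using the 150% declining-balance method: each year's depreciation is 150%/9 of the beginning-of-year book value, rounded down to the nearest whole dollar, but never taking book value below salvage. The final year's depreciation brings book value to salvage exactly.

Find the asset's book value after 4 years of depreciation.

Depreciable base = $83,083 − $10,700 = $72,383.
Year 1: ⌊$83,083 × 150%/9⌋ = $13,847. Book value $69,236.
Year 2: ⌊$69,236 × 150%/9⌋ = $11,539. Book value $57,697.
Year 3: ⌊$57,697 × 150%/9⌋ = $9,616. Book value $48,081.
Year 4: ⌊$48,081 × 150%/9⌋ = $8,013. Book value $40,068.

$40,068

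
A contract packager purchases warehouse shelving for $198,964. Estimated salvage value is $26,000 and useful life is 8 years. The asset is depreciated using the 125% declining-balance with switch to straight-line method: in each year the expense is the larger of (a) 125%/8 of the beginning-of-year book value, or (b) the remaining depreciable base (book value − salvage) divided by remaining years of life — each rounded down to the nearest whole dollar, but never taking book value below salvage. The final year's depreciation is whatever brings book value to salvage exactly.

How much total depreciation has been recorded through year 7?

Depreciable base = $198,964 − $26,000 = $172,964.
Year 1: DB = ⌊$198,964 × 125%/8⌋ = $31,088; SL = ⌊$172,964/8⌋ = $21,620 → take DB $31,088. Book value $167,876.
Year 2: DB = ⌊$167,876 × 125%/8⌋ = $26,230; SL = ⌊$141,876/7⌋ = $20,268 → take DB $26,230. Book value $141,646.
Year 3: DB = ⌊$141,646 × 125%/8⌋ = $22,132; SL = ⌊$115,646/6⌋ = $19,274 → take DB $22,132. Book value $119,514.
Year 4: DB = ⌊$119,514 × 125%/8⌋ = $18,674; SL = ⌊$93,514/5⌋ = $18,702 → take SL $18,702. Book value $100,812.
Year 5: DB = ⌊$100,812 × 125%/8⌋ = $15,751; SL = ⌊$74,812/4⌋ = $18,703 → take SL $18,703. Book value $82,109.
Year 6: DB = ⌊$82,109 × 125%/8⌋ = $12,829; SL = ⌊$56,109/3⌋ = $18,703 → take SL $18,703. Book value $63,406.
Year 7: DB = ⌊$63,406 × 125%/8⌋ = $9,907; SL = ⌊$37,406/2⌋ = $18,703 → take SL $18,703. Book value $44,703.
Accumulated through year 7 = $198,964 − $44,703 = $154,261.

$154,261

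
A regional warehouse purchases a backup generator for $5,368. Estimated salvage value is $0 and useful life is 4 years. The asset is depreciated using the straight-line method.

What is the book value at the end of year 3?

Depreciable base = $5,368 − $0 = $5,368.
Annual expense = $5,368 / 4 = $1,342.
End of year 1: book value $4,026.
End of year 2: book value $2,684.
End of year 3: book value $1,342.

$1,342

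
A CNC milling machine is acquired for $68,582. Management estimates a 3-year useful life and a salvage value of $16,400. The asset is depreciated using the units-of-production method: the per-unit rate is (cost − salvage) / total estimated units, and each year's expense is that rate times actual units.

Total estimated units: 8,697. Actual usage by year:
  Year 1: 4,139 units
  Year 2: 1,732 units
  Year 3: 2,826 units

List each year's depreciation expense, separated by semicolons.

Depreciable base = $68,582 − $16,400 = $52,182.
Rate = $52,182 / 8,697 units = $6 per unit.
Year 1: 4,139 × $6 = $24,834. Book value $43,748.
Year 2: 1,732 × $6 = $10,392. Book value $33,356.
Year 3: 2,826 × $6 = $16,956. Book value $16,400.

$24,834; $10,392; $16,956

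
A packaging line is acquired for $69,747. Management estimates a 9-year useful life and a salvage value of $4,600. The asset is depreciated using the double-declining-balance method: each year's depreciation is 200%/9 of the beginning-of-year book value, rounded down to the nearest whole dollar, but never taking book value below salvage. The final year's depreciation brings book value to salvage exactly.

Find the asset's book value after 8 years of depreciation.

$9,342

Depreciable base = $69,747 − $4,600 = $65,147.
Year 1: ⌊$69,747 × 200%/9⌋ = $15,499. Book value $54,248.
Year 2: ⌊$54,248 × 200%/9⌋ = $12,055. Book value $42,193.
Year 3: ⌊$42,193 × 200%/9⌋ = $9,376. Book value $32,817.
Year 4: ⌊$32,817 × 200%/9⌋ = $7,292. Book value $25,525.
Year 5: ⌊$25,525 × 200%/9⌋ = $5,672. Book value $19,853.
Year 6: ⌊$19,853 × 200%/9⌋ = $4,411. Book value $15,442.
Year 7: ⌊$15,442 × 200%/9⌋ = $3,431. Book value $12,011.
Year 8: ⌊$12,011 × 200%/9⌋ = $2,669. Book value $9,342.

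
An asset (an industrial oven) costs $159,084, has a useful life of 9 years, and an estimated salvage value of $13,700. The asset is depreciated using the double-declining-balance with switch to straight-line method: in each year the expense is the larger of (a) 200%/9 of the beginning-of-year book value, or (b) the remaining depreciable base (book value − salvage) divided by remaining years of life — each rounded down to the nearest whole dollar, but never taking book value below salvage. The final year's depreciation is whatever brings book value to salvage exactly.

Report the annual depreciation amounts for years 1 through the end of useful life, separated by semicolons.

$35,352; $27,496; $21,385; $16,633; $12,937; $10,062; $7,826; $6,846; $6,847

Depreciable base = $159,084 − $13,700 = $145,384.
Year 1: DB = ⌊$159,084 × 200%/9⌋ = $35,352; SL = ⌊$145,384/9⌋ = $16,153 → take DB $35,352. Book value $123,732.
Year 2: DB = ⌊$123,732 × 200%/9⌋ = $27,496; SL = ⌊$110,032/8⌋ = $13,754 → take DB $27,496. Book value $96,236.
Year 3: DB = ⌊$96,236 × 200%/9⌋ = $21,385; SL = ⌊$82,536/7⌋ = $11,790 → take DB $21,385. Book value $74,851.
Year 4: DB = ⌊$74,851 × 200%/9⌋ = $16,633; SL = ⌊$61,151/6⌋ = $10,191 → take DB $16,633. Book value $58,218.
Year 5: DB = ⌊$58,218 × 200%/9⌋ = $12,937; SL = ⌊$44,518/5⌋ = $8,903 → take DB $12,937. Book value $45,281.
Year 6: DB = ⌊$45,281 × 200%/9⌋ = $10,062; SL = ⌊$31,581/4⌋ = $7,895 → take DB $10,062. Book value $35,219.
Year 7: DB = ⌊$35,219 × 200%/9⌋ = $7,826; SL = ⌊$21,519/3⌋ = $7,173 → take DB $7,826. Book value $27,393.
Year 8: DB = ⌊$27,393 × 200%/9⌋ = $6,087; SL = ⌊$13,693/2⌋ = $6,846 → take SL $6,846. Book value $20,547.
Year 9 (final): $20,547 − $13,700 = $6,847. Book value $13,700.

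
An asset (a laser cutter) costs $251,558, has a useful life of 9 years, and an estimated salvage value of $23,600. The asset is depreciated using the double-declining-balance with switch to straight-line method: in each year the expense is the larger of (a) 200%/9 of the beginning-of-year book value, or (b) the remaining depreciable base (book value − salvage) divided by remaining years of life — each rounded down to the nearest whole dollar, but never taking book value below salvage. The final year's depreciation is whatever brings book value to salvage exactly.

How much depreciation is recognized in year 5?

$20,457

Depreciable base = $251,558 − $23,600 = $227,958.
Year 1: DB = ⌊$251,558 × 200%/9⌋ = $55,901; SL = ⌊$227,958/9⌋ = $25,328 → take DB $55,901. Book value $195,657.
Year 2: DB = ⌊$195,657 × 200%/9⌋ = $43,479; SL = ⌊$172,057/8⌋ = $21,507 → take DB $43,479. Book value $152,178.
Year 3: DB = ⌊$152,178 × 200%/9⌋ = $33,817; SL = ⌊$128,578/7⌋ = $18,368 → take DB $33,817. Book value $118,361.
Year 4: DB = ⌊$118,361 × 200%/9⌋ = $26,302; SL = ⌊$94,761/6⌋ = $15,793 → take DB $26,302. Book value $92,059.
Year 5: DB = ⌊$92,059 × 200%/9⌋ = $20,457; SL = ⌊$68,459/5⌋ = $13,691 → take DB $20,457. Book value $71,602.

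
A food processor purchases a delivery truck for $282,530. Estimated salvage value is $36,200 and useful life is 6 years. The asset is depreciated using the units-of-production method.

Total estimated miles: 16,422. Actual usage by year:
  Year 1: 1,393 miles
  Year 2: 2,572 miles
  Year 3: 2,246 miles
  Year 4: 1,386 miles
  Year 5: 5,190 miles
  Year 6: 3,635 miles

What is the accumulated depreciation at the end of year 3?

Depreciable base = $282,530 − $36,200 = $246,330.
Rate = $246,330 / 16,422 miles = $15 per mile.
Year 1: 1,393 × $15 = $20,895. Book value $261,635.
Year 2: 2,572 × $15 = $38,580. Book value $223,055.
Year 3: 2,246 × $15 = $33,690. Book value $189,365.
Accumulated through year 3 = $282,530 − $189,365 = $93,165.

$93,165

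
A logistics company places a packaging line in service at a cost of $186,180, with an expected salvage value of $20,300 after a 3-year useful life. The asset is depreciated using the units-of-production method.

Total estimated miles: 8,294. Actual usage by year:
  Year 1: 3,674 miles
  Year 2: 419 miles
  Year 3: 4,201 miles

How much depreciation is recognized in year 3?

Depreciable base = $186,180 − $20,300 = $165,880.
Rate = $165,880 / 8,294 miles = $20 per mile.
Year 1: 3,674 × $20 = $73,480. Book value $112,700.
Year 2: 419 × $20 = $8,380. Book value $104,320.
Year 3: 4,201 × $20 = $84,020. Book value $20,300.

$84,020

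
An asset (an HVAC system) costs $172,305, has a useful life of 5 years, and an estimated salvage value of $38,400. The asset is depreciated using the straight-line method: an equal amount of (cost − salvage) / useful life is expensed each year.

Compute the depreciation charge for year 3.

$26,781

Depreciable base = $172,305 − $38,400 = $133,905.
Annual expense = $133,905 / 5 = $26,781.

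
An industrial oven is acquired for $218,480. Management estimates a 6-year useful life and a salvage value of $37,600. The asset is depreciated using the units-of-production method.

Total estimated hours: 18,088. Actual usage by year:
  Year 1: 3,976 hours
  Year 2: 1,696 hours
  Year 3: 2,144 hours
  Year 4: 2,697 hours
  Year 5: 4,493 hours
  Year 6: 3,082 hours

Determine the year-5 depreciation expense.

Depreciable base = $218,480 − $37,600 = $180,880.
Rate = $180,880 / 18,088 hours = $10 per hour.
Year 1: 3,976 × $10 = $39,760. Book value $178,720.
Year 2: 1,696 × $10 = $16,960. Book value $161,760.
Year 3: 2,144 × $10 = $21,440. Book value $140,320.
Year 4: 2,697 × $10 = $26,970. Book value $113,350.
Year 5: 4,493 × $10 = $44,930. Book value $68,420.

$44,930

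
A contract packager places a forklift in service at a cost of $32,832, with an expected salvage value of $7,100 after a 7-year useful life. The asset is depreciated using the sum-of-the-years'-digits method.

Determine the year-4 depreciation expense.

Depreciable base = $32,832 − $7,100 = $25,732.
Sum of the years' digits = 7+6+5+4+3+2+1 = 28.
Year 1: $25,732 × 7/28 = $6,433. Book value $26,399.
Year 2: $25,732 × 6/28 = $5,514. Book value $20,885.
Year 3: $25,732 × 5/28 = $4,595. Book value $16,290.
Year 4: $25,732 × 4/28 = $3,676. Book value $12,614.

$3,676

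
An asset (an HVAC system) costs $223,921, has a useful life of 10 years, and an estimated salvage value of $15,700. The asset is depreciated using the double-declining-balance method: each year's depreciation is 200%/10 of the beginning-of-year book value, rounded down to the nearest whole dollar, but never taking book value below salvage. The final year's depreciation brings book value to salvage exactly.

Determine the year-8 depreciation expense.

$9,392

Depreciable base = $223,921 − $15,700 = $208,221.
Year 1: ⌊$223,921 × 200%/10⌋ = $44,784. Book value $179,137.
Year 2: ⌊$179,137 × 200%/10⌋ = $35,827. Book value $143,310.
Year 3: ⌊$143,310 × 200%/10⌋ = $28,662. Book value $114,648.
Year 4: ⌊$114,648 × 200%/10⌋ = $22,929. Book value $91,719.
Year 5: ⌊$91,719 × 200%/10⌋ = $18,343. Book value $73,376.
Year 6: ⌊$73,376 × 200%/10⌋ = $14,675. Book value $58,701.
Year 7: ⌊$58,701 × 200%/10⌋ = $11,740. Book value $46,961.
Year 8: ⌊$46,961 × 200%/10⌋ = $9,392. Book value $37,569.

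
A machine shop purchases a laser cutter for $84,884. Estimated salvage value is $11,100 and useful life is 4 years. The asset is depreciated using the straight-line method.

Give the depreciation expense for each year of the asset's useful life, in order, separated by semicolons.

Depreciable base = $84,884 − $11,100 = $73,784.
Annual expense = $73,784 / 4 = $18,446.
End of year 1: book value $66,438.
End of year 2: book value $47,992.
End of year 3: book value $29,546.
End of year 4: book value $11,100.

$18,446; $18,446; $18,446; $18,446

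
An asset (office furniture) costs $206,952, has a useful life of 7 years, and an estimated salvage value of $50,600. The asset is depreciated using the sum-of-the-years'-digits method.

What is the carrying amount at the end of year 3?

Depreciable base = $206,952 − $50,600 = $156,352.
Sum of the years' digits = 7+6+5+4+3+2+1 = 28.
Year 1: $156,352 × 7/28 = $39,088. Book value $167,864.
Year 2: $156,352 × 6/28 = $33,504. Book value $134,360.
Year 3: $156,352 × 5/28 = $27,920. Book value $106,440.

$106,440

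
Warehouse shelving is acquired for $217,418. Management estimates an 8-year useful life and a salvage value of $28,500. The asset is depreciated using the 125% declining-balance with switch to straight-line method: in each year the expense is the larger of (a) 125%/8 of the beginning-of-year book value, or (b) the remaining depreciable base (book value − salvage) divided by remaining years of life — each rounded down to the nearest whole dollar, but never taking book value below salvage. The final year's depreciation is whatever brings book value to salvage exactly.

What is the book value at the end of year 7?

$48,920

Depreciable base = $217,418 − $28,500 = $188,918.
Year 1: DB = ⌊$217,418 × 125%/8⌋ = $33,971; SL = ⌊$188,918/8⌋ = $23,614 → take DB $33,971. Book value $183,447.
Year 2: DB = ⌊$183,447 × 125%/8⌋ = $28,663; SL = ⌊$154,947/7⌋ = $22,135 → take DB $28,663. Book value $154,784.
Year 3: DB = ⌊$154,784 × 125%/8⌋ = $24,185; SL = ⌊$126,284/6⌋ = $21,047 → take DB $24,185. Book value $130,599.
Year 4: DB = ⌊$130,599 × 125%/8⌋ = $20,406; SL = ⌊$102,099/5⌋ = $20,419 → take SL $20,419. Book value $110,180.
Year 5: DB = ⌊$110,180 × 125%/8⌋ = $17,215; SL = ⌊$81,680/4⌋ = $20,420 → take SL $20,420. Book value $89,760.
Year 6: DB = ⌊$89,760 × 125%/8⌋ = $14,025; SL = ⌊$61,260/3⌋ = $20,420 → take SL $20,420. Book value $69,340.
Year 7: DB = ⌊$69,340 × 125%/8⌋ = $10,834; SL = ⌊$40,840/2⌋ = $20,420 → take SL $20,420. Book value $48,920.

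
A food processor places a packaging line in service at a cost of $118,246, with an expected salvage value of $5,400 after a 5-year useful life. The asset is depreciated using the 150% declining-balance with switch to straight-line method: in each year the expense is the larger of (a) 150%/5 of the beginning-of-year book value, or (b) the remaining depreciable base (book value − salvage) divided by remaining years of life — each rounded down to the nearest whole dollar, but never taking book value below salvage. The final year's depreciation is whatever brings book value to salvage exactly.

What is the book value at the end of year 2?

Depreciable base = $118,246 − $5,400 = $112,846.
Year 1: DB = ⌊$118,246 × 150%/5⌋ = $35,473; SL = ⌊$112,846/5⌋ = $22,569 → take DB $35,473. Book value $82,773.
Year 2: DB = ⌊$82,773 × 150%/5⌋ = $24,831; SL = ⌊$77,373/4⌋ = $19,343 → take DB $24,831. Book value $57,942.

$57,942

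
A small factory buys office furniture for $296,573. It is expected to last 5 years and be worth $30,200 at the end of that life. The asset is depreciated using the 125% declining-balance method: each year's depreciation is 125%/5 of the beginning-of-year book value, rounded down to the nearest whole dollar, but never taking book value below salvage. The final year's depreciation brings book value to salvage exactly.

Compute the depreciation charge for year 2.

Depreciable base = $296,573 − $30,200 = $266,373.
Year 1: ⌊$296,573 × 125%/5⌋ = $74,143. Book value $222,430.
Year 2: ⌊$222,430 × 125%/5⌋ = $55,607. Book value $166,823.

$55,607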